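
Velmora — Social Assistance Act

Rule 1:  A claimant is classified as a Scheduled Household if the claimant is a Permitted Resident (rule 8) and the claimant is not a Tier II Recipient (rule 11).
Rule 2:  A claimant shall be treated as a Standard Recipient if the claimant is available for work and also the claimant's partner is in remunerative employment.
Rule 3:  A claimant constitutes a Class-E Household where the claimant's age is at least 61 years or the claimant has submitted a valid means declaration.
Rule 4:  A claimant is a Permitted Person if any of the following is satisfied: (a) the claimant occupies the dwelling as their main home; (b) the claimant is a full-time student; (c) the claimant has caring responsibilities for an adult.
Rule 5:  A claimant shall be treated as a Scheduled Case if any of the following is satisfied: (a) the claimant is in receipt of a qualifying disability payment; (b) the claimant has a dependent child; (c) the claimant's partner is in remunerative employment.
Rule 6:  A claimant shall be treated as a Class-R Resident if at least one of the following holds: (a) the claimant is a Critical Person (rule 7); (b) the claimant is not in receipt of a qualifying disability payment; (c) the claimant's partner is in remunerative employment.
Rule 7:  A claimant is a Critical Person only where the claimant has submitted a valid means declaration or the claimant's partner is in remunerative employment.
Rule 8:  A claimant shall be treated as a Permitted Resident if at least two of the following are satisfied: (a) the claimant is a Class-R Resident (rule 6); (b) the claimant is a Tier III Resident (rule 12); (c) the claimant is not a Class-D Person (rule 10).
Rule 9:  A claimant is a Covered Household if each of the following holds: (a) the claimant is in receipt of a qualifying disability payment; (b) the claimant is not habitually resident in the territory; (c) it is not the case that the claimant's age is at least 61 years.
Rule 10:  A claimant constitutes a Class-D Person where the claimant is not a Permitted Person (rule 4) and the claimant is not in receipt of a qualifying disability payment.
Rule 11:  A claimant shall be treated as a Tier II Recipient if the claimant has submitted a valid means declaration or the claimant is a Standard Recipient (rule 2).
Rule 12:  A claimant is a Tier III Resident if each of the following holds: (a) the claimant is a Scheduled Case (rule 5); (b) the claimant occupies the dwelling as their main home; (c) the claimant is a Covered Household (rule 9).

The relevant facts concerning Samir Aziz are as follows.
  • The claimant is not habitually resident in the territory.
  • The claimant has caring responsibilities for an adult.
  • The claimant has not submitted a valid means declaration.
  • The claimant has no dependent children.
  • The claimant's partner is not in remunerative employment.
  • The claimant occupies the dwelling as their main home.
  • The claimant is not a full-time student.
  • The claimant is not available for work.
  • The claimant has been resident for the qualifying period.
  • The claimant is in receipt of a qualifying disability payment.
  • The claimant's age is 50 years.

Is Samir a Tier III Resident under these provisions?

Yes

rule 5 — Scheduled Case: [the claimant is in receipt of a qualifying disability payment? yes] OR [the claimant has a dependent child? no] OR [the claimant's partner is in remunerative employment? no] → satisfied.
rule 9 — Covered Household: [the claimant is in receipt of a qualifying disability payment? yes] AND [the claimant is not habitually resident in the territory? yes] AND [claimant's age: 50 years ≥ 61 years? no, so negated condition yes] → satisfied.
rule 12 — Tier III Resident: [Scheduled Case (rule 5)? yes] AND [the claimant occupies the dwelling as their main home? yes] AND [Covered Household (rule 9)? yes] → satisfied.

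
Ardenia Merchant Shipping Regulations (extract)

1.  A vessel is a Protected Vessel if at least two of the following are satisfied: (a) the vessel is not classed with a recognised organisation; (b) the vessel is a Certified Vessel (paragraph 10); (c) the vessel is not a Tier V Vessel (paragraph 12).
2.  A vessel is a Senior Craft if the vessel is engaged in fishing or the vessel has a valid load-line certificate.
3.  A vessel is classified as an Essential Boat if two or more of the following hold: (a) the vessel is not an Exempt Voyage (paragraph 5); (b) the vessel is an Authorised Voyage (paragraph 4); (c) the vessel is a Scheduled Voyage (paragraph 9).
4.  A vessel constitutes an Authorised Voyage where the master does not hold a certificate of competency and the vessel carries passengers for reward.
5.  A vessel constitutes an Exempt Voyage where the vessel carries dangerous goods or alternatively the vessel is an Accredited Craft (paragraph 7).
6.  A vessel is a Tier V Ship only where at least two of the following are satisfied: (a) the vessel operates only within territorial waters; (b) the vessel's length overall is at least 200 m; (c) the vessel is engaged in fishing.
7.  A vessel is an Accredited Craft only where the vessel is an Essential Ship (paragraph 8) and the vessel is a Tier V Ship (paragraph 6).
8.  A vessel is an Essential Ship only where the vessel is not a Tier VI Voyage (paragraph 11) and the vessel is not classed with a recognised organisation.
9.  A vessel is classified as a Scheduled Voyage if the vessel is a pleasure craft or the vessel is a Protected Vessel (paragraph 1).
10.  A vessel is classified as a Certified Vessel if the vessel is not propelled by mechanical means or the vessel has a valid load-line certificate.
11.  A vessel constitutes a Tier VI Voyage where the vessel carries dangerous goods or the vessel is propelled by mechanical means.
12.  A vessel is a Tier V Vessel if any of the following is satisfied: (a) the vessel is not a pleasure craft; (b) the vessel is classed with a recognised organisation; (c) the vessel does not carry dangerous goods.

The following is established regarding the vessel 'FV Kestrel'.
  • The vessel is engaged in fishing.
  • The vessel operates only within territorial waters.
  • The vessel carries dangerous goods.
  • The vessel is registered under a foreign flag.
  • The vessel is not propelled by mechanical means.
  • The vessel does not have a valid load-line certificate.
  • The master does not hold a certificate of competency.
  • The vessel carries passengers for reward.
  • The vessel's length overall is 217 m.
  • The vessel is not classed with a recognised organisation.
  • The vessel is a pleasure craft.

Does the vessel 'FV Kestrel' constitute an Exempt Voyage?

Under paragraph 11: the vessel carries dangerous goods? yes; or the vessel is propelled by mechanical means? no. So the vessel is a Tier VI Voyage.
Under paragraph 8: not a Tier VI Voyage (paragraph 11)? no; and the vessel is not classed with a recognised organisation? yes. So the vessel is not an Essential Ship.
Under paragraph 6: the vessel operates only within territorial waters? yes; vessel's length overall: 217 m ≥ 200 m? yes; the vessel is engaged in fishing? yes — 3 of 3 hold (need ≥2) → satisfied.
Under paragraph 7: Essential Ship (paragraph 8)? no; and Tier V Ship (paragraph 6)? yes. So the vessel is not an Accredited Craft.
Under paragraph 5: the vessel carries dangerous goods? yes; or Accredited Craft (paragraph 7)? no. So the vessel is an Exempt Voyage.

Yes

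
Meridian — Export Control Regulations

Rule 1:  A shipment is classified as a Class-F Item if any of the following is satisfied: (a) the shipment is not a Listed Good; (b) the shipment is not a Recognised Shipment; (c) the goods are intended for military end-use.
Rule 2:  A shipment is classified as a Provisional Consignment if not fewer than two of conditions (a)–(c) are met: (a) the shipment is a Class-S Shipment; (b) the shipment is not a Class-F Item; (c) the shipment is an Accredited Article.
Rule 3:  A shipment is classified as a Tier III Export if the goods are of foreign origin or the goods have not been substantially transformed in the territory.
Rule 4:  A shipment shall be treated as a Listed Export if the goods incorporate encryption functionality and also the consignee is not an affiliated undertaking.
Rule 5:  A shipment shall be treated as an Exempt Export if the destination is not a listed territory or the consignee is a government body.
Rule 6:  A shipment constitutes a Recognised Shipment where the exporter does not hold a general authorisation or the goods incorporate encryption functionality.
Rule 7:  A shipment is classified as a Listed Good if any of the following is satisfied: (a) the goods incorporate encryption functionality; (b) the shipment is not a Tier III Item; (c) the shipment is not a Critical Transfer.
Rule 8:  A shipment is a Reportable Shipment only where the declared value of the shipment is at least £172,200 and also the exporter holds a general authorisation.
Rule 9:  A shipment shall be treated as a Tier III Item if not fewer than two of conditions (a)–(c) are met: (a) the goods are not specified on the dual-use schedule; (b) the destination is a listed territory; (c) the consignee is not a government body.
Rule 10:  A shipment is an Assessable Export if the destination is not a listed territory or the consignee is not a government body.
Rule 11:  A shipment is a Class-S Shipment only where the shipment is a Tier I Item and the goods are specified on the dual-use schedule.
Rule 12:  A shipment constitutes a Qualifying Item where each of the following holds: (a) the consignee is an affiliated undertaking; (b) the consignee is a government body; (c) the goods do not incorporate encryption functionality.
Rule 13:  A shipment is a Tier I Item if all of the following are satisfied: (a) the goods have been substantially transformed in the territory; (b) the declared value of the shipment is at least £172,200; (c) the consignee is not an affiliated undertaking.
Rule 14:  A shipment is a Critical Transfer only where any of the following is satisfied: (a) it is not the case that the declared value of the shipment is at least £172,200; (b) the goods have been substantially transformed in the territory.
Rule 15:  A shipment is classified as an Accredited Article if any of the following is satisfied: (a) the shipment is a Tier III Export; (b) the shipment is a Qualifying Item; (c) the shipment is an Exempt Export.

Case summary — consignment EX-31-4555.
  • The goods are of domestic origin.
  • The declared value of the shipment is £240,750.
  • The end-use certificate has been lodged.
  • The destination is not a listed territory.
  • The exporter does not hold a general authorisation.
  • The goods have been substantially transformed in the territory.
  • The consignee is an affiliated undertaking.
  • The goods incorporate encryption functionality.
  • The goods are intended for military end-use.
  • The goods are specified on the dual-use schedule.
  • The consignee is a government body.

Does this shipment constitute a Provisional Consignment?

No

rule 13 — Tier I Item: [the goods have been substantially transformed in the territory? yes] AND [declared value of the shipment: £240,750 ≥ £172,200? yes] AND [the consignee is not an affiliated undertaking? no] → not satisfied.
rule 11 — Class-S Shipment: [Tier I Item (rule 13)? no] AND [the goods are specified on the dual-use schedule? yes] → not satisfied.
rule 9 — Tier III Item: the goods are not specified on the dual-use schedule? no; the destination is a listed territory? no; the consignee is not a government body? no — 0 of 3 hold (need ≥2) → not satisfied.
rule 14 — Critical Transfer: [declared value of the shipment: £240,750 ≥ £172,200? yes, so negated condition no] OR [the goods have been substantially transformed in the territory? yes] → satisfied.
rule 7 — Listed Good: [the goods incorporate encryption functionality? yes] OR [not a Tier III Item (rule 9)? yes] OR [not a Critical Transfer (rule 14)? no] → satisfied.
rule 6 — Recognised Shipment: [the exporter does not hold a general authorisation? yes] OR [the goods incorporate encryption functionality? yes] → satisfied.
rule 1 — Class-F Item: [not a Listed Good (rule 7)? no] OR [not a Recognised Shipment (rule 6)? no] OR [the goods are intended for military end-use? yes] → satisfied.
rule 3 — Tier III Export: [the goods are of foreign origin? no] OR [the goods have not been substantially transformed in the territory? no] → not satisfied.
rule 12 — Qualifying Item: [the consignee is an affiliated undertaking? yes] AND [the consignee is a government body? yes] AND [the goods do not incorporate encryption functionality? no] → not satisfied.
rule 5 — Exempt Export: [the destination is not a listed territory? yes] OR [the consignee is a government body? yes] → satisfied.
rule 15 — Accredited Article: [Tier III Export (rule 3)? no] OR [Qualifying Item (rule 12)? no] OR [Exempt Export (rule 5)? yes] → satisfied.
rule 2 — Provisional Consignment: Class-S Shipment (rule 11)? no; not a Class-F Item (rule 1)? no; Accredited Article (rule 15)? yes — 1 of 3 hold (need ≥2) → not satisfied.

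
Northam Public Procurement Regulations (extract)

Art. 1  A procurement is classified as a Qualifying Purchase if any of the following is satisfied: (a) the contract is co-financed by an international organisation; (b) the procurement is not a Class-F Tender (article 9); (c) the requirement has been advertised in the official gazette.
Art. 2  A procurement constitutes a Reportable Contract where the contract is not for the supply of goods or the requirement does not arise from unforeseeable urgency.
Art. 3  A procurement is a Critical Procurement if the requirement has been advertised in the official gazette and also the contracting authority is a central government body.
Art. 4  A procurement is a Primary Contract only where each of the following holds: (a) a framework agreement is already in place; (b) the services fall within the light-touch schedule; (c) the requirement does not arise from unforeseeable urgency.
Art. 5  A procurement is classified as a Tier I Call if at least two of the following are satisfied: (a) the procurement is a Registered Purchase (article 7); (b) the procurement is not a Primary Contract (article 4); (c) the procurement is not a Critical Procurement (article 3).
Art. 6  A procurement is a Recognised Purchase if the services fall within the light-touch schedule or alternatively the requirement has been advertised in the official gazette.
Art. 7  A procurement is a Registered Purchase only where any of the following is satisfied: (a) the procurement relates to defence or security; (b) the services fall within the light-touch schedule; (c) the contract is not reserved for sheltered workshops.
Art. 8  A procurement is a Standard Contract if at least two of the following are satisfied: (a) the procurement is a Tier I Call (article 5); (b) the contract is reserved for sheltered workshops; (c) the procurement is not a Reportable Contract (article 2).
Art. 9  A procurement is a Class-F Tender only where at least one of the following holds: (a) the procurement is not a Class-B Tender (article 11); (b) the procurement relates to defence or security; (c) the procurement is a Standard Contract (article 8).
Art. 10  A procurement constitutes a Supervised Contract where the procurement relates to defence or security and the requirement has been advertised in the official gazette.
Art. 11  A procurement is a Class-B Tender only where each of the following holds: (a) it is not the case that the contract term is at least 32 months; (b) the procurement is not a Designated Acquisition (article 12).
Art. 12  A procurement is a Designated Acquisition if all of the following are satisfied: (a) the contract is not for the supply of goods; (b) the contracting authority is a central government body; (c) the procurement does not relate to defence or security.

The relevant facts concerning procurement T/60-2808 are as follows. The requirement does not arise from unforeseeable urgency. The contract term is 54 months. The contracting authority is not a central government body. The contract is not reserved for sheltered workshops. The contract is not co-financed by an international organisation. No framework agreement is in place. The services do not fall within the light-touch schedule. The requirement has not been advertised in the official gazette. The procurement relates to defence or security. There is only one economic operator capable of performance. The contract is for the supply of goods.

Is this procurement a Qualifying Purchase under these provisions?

No

article 12 — Designated Acquisition: [the contract is not for the supply of goods? no] AND [the contracting authority is a central government body? no] AND [the procurement does not relate to defence or security? no] → not satisfied.
article 11 — Class-B Tender: [contract term: 54 months ≥ 32 months? yes, so negated condition no] AND [not a Designated Acquisition (article 12)? yes] → not satisfied.
article 7 — Registered Purchase: [the procurement relates to defence or security? yes] OR [the services fall within the light-touch schedule? no] OR [the contract is not reserved for sheltered workshops? yes] → satisfied.
article 4 — Primary Contract: [a framework agreement is already in place? no] AND [the services fall within the light-touch schedule? no] AND [the requirement does not arise from unforeseeable urgency? yes] → not satisfied.
article 3 — Critical Procurement: [the requirement has been advertised in the official gazette? no] AND [the contracting authority is a central government body? no] → not satisfied.
article 5 — Tier I Call: Registered Purchase (article 7)? yes; not a Primary Contract (article 4)? yes; not a Critical Procurement (article 3)? yes — 3 of 3 hold (need ≥2) → satisfied.
article 2 — Reportable Contract: [the contract is not for the supply of goods? no] OR [the requirement does not arise from unforeseeable urgency? yes] → satisfied.
article 8 — Standard Contract: Tier I Call (article 5)? yes; the contract is reserved for sheltered workshops? no; not a Reportable Contract (article 2)? no — 1 of 3 hold (need ≥2) → not satisfied.
article 9 — Class-F Tender: [not a Class-B Tender (article 11)? yes] OR [the procurement relates to defence or security? yes] OR [Standard Contract (article 8)? no] → satisfied.
article 1 — Qualifying Purchase: [the contract is co-financed by an international organisation? no] OR [not a Class-F Tender (article 9)? no] OR [the requirement has been advertised in the official gazette? no] → not satisfied.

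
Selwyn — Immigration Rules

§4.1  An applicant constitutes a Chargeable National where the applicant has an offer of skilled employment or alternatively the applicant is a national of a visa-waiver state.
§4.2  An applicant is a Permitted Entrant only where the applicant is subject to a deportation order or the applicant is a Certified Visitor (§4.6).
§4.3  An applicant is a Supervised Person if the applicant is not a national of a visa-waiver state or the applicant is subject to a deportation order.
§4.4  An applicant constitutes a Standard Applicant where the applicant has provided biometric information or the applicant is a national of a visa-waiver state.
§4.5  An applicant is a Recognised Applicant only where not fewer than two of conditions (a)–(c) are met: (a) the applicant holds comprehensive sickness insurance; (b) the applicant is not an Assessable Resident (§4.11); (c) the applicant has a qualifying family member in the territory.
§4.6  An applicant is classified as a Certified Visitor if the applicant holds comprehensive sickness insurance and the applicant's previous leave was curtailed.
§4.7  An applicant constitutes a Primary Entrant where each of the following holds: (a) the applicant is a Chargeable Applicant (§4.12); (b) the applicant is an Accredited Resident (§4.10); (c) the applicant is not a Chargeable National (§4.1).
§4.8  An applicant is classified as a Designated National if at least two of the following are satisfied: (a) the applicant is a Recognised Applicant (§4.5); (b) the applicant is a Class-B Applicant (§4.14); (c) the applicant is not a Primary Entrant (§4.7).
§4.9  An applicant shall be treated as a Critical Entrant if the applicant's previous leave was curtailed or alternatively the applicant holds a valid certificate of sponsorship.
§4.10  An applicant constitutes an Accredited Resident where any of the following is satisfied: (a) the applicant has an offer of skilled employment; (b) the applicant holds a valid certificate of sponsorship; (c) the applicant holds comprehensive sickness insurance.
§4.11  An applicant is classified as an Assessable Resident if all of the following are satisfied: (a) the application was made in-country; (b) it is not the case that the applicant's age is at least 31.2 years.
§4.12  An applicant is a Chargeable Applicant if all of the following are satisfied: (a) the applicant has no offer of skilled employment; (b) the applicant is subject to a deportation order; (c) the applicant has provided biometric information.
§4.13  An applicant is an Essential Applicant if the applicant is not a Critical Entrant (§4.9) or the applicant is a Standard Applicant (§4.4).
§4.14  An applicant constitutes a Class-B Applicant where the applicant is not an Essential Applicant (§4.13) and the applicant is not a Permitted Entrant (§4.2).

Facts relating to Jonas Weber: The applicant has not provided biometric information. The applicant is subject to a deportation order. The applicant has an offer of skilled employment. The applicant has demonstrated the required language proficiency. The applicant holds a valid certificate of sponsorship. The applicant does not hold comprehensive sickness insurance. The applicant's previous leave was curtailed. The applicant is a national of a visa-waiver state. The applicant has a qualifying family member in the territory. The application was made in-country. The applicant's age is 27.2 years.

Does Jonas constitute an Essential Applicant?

§4.9 — Critical Entrant: [the applicant's previous leave was curtailed? yes] OR [the applicant holds a valid certificate of sponsorship? yes] → satisfied.
§4.4 — Standard Applicant: [the applicant has provided biometric information? no] OR [the applicant is a national of a visa-waiver state? yes] → satisfied.
§4.13 — Essential Applicant: [not a Critical Entrant (§4.9)? no] OR [Standard Applicant (§4.4)? yes] → satisfied.

Yes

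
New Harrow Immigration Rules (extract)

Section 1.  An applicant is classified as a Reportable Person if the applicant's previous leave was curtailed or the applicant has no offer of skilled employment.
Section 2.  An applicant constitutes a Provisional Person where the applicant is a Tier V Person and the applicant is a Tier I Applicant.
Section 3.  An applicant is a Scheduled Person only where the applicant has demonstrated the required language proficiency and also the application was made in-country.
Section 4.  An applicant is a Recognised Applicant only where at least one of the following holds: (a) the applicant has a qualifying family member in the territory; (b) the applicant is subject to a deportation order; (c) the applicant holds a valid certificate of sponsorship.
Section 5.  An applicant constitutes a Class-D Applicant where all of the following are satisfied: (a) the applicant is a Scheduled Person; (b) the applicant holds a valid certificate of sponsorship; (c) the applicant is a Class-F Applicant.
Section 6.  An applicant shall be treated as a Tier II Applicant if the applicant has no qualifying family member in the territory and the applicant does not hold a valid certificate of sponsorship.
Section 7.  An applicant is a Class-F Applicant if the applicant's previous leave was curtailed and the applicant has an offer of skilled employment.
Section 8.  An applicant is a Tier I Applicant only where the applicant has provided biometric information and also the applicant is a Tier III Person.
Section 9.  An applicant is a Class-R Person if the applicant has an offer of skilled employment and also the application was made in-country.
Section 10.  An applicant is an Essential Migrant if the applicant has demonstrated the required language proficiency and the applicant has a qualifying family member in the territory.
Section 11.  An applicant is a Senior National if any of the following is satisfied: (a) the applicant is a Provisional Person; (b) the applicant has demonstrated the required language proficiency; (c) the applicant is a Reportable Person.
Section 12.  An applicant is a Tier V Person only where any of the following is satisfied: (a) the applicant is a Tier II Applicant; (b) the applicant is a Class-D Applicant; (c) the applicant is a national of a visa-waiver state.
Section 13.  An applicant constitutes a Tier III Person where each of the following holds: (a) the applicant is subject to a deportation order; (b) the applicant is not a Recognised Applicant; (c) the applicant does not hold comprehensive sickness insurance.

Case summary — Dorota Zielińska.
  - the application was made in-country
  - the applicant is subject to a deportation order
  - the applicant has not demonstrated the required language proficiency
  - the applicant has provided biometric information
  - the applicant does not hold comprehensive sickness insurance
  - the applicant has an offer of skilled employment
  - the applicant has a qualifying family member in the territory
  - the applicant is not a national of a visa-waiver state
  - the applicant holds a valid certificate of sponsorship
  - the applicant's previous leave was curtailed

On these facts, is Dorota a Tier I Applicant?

section 4 — Recognised Applicant: [the applicant has a qualifying family member in the territory? yes] OR [the applicant is subject to a deportation order? yes] OR [the applicant holds a valid certificate of sponsorship? yes] → satisfied.
section 13 — Tier III Person: [the applicant is subject to a deportation order? yes] AND [not a Recognised Applicant (section 4)? no] AND [the applicant does not hold comprehensive sickness insurance? yes] → not satisfied.
section 8 — Tier I Applicant: [the applicant has provided biometric information? yes] AND [Tier III Person (section 13)? no] → not satisfied.

No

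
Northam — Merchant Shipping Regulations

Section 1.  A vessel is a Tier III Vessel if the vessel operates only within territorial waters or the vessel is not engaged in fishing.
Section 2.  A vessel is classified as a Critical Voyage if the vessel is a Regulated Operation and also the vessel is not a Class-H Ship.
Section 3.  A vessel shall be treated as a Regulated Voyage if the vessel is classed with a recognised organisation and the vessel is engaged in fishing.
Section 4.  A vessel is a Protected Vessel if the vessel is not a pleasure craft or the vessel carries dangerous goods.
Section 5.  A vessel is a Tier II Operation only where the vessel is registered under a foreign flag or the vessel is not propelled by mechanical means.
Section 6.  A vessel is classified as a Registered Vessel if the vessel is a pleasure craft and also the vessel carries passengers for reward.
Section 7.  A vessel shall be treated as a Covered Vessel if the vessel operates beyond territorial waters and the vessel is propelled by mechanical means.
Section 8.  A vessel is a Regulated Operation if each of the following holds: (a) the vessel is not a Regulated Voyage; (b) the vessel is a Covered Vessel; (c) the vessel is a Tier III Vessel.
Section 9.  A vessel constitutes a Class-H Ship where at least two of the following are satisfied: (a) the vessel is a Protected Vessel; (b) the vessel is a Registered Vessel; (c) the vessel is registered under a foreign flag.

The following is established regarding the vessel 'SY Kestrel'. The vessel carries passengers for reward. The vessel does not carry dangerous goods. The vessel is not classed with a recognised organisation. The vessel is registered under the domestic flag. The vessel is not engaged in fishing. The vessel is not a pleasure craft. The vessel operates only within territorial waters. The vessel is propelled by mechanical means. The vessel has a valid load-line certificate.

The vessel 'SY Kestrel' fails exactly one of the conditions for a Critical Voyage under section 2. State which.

Regulated Operation

section 3 — Regulated Voyage: [the vessel is classed with a recognised organisation? no] AND [the vessel is engaged in fishing? no] → not satisfied.
section 7 — Covered Vessel: [the vessel operates beyond territorial waters? no] AND [the vessel is propelled by mechanical means? yes] → not satisfied.
section 1 — Tier III Vessel: [the vessel operates only within territorial waters? yes] OR [the vessel is not engaged in fishing? yes] → satisfied.
section 8 — Regulated Operation: [not a Regulated Voyage (section 3)? yes] AND [Covered Vessel (section 7)? no] AND [Tier III Vessel (section 1)? yes] → not satisfied.
section 4 — Protected Vessel: [the vessel is not a pleasure craft? yes] OR [the vessel carries dangerous goods? no] → satisfied.
section 6 — Registered Vessel: [the vessel is a pleasure craft? no] AND [the vessel carries passengers for reward? yes] → not satisfied.
section 9 — Class-H Ship: Protected Vessel (section 4)? yes; Registered Vessel (section 6)? no; the vessel is registered under a foreign flag? no — 1 of 3 hold (need ≥2) → not satisfied.
section 2 — Critical Voyage: [Regulated Operation (section 8)? no] AND [not a Class-H Ship (section 9)? yes] → not satisfied.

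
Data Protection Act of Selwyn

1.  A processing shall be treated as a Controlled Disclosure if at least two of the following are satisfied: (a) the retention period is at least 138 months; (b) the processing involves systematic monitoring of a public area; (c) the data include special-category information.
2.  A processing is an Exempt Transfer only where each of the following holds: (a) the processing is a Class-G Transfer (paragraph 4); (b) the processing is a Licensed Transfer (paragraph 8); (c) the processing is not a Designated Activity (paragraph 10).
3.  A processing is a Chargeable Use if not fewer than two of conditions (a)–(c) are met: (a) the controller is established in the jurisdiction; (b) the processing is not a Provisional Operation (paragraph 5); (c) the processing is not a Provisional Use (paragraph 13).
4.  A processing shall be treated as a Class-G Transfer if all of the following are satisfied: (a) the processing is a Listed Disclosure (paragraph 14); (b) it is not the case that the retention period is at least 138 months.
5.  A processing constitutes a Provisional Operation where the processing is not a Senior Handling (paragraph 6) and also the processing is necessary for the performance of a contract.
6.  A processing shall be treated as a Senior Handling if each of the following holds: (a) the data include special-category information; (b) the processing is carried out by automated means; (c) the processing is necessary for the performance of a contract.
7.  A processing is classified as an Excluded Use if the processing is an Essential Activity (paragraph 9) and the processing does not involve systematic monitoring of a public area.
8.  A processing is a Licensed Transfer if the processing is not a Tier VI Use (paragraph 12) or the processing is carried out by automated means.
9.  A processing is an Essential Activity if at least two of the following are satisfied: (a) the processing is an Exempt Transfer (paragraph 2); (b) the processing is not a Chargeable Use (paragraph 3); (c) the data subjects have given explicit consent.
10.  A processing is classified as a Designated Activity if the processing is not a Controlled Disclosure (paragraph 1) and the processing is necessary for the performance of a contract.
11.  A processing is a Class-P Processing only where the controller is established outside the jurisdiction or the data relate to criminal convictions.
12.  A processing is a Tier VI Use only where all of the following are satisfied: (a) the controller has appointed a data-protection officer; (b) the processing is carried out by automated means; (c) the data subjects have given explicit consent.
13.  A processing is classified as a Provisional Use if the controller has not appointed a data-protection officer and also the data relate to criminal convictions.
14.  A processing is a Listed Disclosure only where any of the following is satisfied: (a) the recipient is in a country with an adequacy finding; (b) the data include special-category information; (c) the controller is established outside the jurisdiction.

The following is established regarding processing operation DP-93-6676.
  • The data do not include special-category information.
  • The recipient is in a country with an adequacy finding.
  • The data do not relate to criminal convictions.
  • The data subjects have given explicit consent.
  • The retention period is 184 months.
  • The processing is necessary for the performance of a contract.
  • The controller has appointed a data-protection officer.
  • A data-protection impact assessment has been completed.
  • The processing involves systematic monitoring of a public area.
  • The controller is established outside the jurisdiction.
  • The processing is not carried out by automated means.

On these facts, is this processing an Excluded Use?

Under paragraph 14: the recipient is in a country with an adequacy finding? yes; or the data include special-category information? no; or the controller is established outside the jurisdiction? yes. So the processing is a Listed Disclosure.
Under paragraph 4: Listed Disclosure (paragraph 14)? yes; and retention period: 184 months ≥ 138 months? yes, so negated condition no. So the processing is not a Class-G Transfer.
Under paragraph 12: the controller has appointed a data-protection officer? yes; and the processing is carried out by automated means? no; and the data subjects have given explicit consent? yes. So the processing is not a Tier VI Use.
Under paragraph 8: not a Tier VI Use (paragraph 12)? yes; or the processing is carried out by automated means? no. So the processing is a Licensed Transfer.
Under paragraph 1: retention period: 184 months ≥ 138 months? yes; the processing involves systematic monitoring of a public area? yes; the data include special-category information? no — 2 of 3 hold (need ≥2) → satisfied.
Under paragraph 10: not a Controlled Disclosure (paragraph 1)? no; and the processing is necessary for the performance of a contract? yes. So the processing is not a Designated Activity.
Under paragraph 2: Class-G Transfer (paragraph 4)? no; and Licensed Transfer (paragraph 8)? yes; and not a Designated Activity (paragraph 10)? yes. So the processing is not an Exempt Transfer.
Under paragraph 6: the data include special-category information? no; and the processing is carried out by automated means? no; and the processing is necessary for the performance of a contract? yes. So the processing is not a Senior Handling.
Under paragraph 5: not a Senior Handling (paragraph 6)? yes; and the processing is necessary for the performance of a contract? yes. So the processing is a Provisional Operation.
Under paragraph 13: the controller has not appointed a data-protection officer? no; and the data relate to criminal convictions? no. So the processing is not a Provisional Use.
Under paragraph 3: the controller is established in the jurisdiction? no; not a Provisional Operation (paragraph 5)? no; not a Provisional Use (paragraph 13)? yes — 1 of 3 hold (need ≥2) → not satisfied.
Under paragraph 9: Exempt Transfer (paragraph 2)? no; not a Chargeable Use (paragraph 3)? yes; the data subjects have given explicit consent? yes — 2 of 3 hold (need ≥2) → satisfied.
Under paragraph 7: Essential Activity (paragraph 9)? yes; and the processing does not involve systematic monitoring of a public area? no. So the processing is not an Excluded Use.

No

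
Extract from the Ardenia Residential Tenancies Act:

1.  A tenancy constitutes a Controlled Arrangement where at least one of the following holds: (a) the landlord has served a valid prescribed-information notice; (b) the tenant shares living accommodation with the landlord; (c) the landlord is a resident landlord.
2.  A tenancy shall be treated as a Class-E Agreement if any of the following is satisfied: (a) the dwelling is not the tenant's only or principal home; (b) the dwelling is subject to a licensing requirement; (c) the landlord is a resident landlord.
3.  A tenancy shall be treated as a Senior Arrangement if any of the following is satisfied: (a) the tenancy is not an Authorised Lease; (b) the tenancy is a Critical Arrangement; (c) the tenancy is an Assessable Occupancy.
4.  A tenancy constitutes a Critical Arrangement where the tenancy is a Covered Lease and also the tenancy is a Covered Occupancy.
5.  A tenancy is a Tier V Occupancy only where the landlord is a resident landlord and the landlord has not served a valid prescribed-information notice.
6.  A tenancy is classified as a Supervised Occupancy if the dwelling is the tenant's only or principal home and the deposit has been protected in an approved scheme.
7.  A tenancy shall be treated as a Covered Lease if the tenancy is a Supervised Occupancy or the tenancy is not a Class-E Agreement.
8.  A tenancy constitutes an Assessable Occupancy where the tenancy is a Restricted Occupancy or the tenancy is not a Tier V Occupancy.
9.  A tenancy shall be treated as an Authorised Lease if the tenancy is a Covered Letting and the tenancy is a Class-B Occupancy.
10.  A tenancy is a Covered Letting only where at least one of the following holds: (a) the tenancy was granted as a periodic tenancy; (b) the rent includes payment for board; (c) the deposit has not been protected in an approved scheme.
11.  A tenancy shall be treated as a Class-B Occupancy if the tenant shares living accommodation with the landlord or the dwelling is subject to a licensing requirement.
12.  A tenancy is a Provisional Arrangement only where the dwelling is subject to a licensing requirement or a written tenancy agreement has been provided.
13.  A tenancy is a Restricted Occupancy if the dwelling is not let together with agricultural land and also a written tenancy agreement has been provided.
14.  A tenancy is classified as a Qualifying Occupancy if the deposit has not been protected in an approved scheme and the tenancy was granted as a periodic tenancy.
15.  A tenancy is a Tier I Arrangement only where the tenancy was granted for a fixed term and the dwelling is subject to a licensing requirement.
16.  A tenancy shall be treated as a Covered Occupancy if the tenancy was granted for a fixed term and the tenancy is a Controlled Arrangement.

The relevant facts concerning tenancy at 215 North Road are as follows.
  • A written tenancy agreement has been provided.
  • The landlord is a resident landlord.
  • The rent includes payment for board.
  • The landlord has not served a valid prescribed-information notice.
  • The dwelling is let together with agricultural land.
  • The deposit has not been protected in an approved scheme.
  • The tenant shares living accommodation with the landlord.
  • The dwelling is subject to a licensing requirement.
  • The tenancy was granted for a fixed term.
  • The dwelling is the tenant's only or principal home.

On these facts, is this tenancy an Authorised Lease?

Yes

paragraph 10 — Covered Letting: [the tenancy was granted as a periodic tenancy? no] OR [the rent includes payment for board? yes] OR [the deposit has not been protected in an approved scheme? yes] → satisfied.
paragraph 11 — Class-B Occupancy: [the tenant shares living accommodation with the landlord? yes] OR [the dwelling is subject to a licensing requirement? yes] → satisfied.
paragraph 9 — Authorised Lease: [Covered Letting (paragraph 10)? yes] AND [Class-B Occupancy (paragraph 11)? yes] → satisfied.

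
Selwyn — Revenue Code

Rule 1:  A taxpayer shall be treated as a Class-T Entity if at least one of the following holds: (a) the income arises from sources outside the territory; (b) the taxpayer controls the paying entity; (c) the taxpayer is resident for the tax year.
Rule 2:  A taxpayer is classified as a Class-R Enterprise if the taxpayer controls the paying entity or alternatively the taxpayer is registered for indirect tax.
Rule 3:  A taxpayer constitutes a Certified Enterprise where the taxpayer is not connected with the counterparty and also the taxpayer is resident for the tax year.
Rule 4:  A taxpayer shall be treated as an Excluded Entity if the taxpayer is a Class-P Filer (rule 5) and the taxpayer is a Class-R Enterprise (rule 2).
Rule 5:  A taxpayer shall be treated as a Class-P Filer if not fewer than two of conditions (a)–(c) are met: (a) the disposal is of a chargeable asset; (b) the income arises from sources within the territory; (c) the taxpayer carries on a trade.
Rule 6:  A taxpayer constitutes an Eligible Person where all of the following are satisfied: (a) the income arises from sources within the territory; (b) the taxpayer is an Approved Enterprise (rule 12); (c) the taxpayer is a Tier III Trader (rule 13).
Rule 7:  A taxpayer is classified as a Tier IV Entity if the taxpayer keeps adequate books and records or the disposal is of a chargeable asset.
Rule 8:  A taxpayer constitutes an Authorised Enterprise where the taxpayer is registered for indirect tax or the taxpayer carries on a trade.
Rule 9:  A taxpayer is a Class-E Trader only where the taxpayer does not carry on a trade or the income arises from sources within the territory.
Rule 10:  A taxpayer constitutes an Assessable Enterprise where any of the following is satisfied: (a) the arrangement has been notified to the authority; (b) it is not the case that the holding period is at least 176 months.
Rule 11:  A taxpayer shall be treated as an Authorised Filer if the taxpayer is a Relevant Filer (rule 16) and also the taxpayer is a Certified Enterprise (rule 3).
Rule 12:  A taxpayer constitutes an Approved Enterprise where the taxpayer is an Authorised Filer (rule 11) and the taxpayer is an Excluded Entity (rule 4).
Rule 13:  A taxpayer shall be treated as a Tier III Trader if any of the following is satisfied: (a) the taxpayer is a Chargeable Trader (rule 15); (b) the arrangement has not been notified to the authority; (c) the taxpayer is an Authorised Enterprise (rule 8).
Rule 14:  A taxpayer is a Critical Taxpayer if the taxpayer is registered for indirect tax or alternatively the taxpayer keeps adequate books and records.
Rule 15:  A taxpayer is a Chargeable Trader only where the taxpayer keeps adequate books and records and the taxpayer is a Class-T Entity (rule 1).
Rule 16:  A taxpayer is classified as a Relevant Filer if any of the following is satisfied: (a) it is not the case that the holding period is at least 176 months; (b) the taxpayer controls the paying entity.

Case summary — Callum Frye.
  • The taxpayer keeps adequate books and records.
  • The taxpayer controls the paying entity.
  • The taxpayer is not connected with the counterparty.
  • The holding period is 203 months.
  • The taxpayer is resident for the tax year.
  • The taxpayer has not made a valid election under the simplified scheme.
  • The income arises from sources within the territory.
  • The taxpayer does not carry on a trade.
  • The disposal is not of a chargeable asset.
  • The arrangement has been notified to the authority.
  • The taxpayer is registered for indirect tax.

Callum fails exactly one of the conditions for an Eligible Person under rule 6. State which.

rule 16 — Relevant Filer: [holding period: 203 months ≥ 176 months? yes, so negated condition no] OR [the taxpayer controls the paying entity? yes] → satisfied.
rule 3 — Certified Enterprise: [the taxpayer is not connected with the counterparty? yes] AND [the taxpayer is resident for the tax year? yes] → satisfied.
rule 11 — Authorised Filer: [Relevant Filer (rule 16)? yes] AND [Certified Enterprise (rule 3)? yes] → satisfied.
rule 5 — Class-P Filer: the disposal is of a chargeable asset? no; the income arises from sources within the territory? yes; the taxpayer carries on a trade? no — 1 of 3 hold (need ≥2) → not satisfied.
rule 2 — Class-R Enterprise: [the taxpayer controls the paying entity? yes] OR [the taxpayer is registered for indirect tax? yes] → satisfied.
rule 4 — Excluded Entity: [Class-P Filer (rule 5)? no] AND [Class-R Enterprise (rule 2)? yes] → not satisfied.
rule 12 — Approved Enterprise: [Authorised Filer (rule 11)? yes] AND [Excluded Entity (rule 4)? no] → not satisfied.
rule 1 — Class-T Entity: [the income arises from sources outside the territory? no] OR [the taxpayer controls the paying entity? yes] OR [the taxpayer is resident for the tax year? yes] → satisfied.
rule 15 — Chargeable Trader: [the taxpayer keeps adequate books and records? yes] AND [Class-T Entity (rule 1)? yes] → satisfied.
rule 8 — Authorised Enterprise: [the taxpayer is registered for indirect tax? yes] OR [the taxpayer carries on a trade? no] → satisfied.
rule 13 — Tier III Trader: [Chargeable Trader (rule 15)? yes] OR [the arrangement has not been notified to the authority? no] OR [Authorised Enterprise (rule 8)? yes] → satisfied.
rule 6 — Eligible Person: [the income arises from sources within the territory? yes] AND [Approved Enterprise (rule 12)? no] AND [Tier III Trader (rule 13)? yes] → not satisfied.

Approved Enterprise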